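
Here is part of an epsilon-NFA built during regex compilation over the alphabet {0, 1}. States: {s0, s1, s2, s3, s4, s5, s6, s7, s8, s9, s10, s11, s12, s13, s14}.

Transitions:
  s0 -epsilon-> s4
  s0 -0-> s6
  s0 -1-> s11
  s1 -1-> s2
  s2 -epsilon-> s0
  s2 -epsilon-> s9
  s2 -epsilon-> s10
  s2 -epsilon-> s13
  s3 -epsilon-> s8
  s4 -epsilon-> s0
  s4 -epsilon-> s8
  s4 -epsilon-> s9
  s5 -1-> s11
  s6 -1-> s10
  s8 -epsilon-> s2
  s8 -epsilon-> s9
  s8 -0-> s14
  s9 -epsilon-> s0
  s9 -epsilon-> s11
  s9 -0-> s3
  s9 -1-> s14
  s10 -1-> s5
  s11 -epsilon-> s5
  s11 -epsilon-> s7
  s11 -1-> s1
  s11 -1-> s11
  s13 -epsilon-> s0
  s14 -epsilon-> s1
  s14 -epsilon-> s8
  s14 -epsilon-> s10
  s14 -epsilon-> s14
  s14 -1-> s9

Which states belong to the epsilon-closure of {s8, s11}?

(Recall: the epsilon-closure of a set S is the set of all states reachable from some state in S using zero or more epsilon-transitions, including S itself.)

Start with {s8, s11}.
From s8 via epsilon: add s2, s9.
From s11 via epsilon: add s5, s7.
From s2 via epsilon: add s0, s10, s13.
From s0 via epsilon: add s4.
No new states can be added; the closed set is {s0, s2, s4, s5, s7, s8, s9, s10, s11, s13}.

{s0, s2, s4, s5, s7, s8, s9, s10, s11, s13}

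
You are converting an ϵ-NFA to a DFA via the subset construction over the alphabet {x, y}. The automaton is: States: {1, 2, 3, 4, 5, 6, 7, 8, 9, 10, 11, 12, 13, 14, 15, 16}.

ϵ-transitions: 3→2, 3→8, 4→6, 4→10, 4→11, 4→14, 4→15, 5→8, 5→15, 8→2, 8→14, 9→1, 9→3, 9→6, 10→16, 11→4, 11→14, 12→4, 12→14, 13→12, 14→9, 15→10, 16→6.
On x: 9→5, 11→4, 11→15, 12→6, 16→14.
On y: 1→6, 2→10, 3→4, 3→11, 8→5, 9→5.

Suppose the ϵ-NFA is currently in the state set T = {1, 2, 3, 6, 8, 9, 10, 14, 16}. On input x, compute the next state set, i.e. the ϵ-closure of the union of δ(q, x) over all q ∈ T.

{1, 2, 3, 5, 6, 8, 9, 10, 14, 15, 16}

9 on x → {5}.
16 on x → {14}.
No x-transition from 1, 2, 3, 6, 8, 10, 14.
Union after reading x: {5, 14}.
Now take the ϵ-closure:
From 5 via ϵ: add 8, 15.
From 14 via ϵ: add 9.
From 8 via ϵ: add 2.
From 9 via ϵ: add 1, 3, 6.
From 15 via ϵ: add 10.
From 10 via ϵ: add 16.
No new states can be added; the closed set is {1, 2, 3, 5, 6, 8, 9, 10, 14, 15, 16}.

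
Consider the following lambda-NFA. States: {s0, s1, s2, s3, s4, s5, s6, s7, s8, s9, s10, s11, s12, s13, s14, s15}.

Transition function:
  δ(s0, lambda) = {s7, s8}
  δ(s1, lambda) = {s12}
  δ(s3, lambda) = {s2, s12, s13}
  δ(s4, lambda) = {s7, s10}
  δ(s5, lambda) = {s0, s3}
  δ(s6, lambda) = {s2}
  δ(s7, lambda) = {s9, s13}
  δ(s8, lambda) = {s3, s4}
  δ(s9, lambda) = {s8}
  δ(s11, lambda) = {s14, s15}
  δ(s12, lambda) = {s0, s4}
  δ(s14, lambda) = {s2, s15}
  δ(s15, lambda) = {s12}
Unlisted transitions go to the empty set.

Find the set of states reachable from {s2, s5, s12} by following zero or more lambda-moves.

Start with {s2, s5, s12}.
From s5 via lambda: add s0, s3.
From s12 via lambda: add s4.
From s0 via lambda: add s7, s8.
From s3 via lambda: add s13.
From s4 via lambda: add s10.
From s7 via lambda: add s9.
No new states can be added; the closed set is {s0, s2, s3, s4, s5, s7, s8, s9, s10, s12, s13}.

{s0, s2, s3, s4, s5, s7, s8, s9, s10, s12, s13}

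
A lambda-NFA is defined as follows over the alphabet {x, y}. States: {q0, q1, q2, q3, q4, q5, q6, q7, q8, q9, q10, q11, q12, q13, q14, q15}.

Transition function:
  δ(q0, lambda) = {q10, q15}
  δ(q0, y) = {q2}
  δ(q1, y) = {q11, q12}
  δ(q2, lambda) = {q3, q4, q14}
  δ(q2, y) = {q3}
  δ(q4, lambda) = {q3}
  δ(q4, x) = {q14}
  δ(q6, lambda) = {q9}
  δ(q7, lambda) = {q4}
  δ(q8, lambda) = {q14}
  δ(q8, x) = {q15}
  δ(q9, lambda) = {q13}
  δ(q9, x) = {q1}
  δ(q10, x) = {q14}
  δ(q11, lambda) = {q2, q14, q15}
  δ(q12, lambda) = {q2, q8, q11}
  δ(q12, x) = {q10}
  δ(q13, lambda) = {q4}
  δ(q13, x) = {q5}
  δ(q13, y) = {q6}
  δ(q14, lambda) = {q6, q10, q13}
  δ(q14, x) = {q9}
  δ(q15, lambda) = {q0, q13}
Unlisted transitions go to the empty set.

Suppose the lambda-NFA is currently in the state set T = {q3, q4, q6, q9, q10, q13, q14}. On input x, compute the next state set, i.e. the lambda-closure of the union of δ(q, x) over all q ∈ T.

{q1, q3, q4, q5, q6, q9, q10, q13, q14}

q4 on x → {q14}.
q9 on x → {q1}.
q10 on x → {q14}.
q13 on x → {q5}.
q14 on x → {q9}.
No x-transition from q3, q6.
Union after reading x: {q1, q5, q9, q14}.
Now take the lambda-closure:
From q9 via lambda: add q13.
From q14 via lambda: add q6, q10.
From q13 via lambda: add q4.
From q4 via lambda: add q3.
No new states can be added; the closed set is {q1, q3, q4, q5, q6, q9, q10, q13, q14}.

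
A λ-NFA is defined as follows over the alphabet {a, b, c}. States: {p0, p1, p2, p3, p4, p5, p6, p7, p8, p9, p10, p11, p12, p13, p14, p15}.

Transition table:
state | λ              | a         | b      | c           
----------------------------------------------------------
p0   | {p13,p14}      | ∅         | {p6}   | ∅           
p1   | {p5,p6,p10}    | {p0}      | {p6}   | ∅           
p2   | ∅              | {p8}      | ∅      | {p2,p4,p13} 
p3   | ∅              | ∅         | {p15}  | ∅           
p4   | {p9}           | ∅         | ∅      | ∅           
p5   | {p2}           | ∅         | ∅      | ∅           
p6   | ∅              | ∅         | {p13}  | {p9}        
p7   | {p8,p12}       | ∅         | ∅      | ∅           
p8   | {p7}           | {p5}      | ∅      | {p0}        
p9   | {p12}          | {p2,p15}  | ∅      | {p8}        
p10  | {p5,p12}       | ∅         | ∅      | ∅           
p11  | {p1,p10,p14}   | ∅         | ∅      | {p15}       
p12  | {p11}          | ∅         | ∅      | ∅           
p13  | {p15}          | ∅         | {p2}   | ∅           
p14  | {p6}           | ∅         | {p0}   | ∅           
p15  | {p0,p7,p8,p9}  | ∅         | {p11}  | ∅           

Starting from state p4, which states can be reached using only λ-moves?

Start with {p4}.
From p4 via λ: add p9.
From p9 via λ: add p12.
From p12 via λ: add p11.
From p11 via λ: add p1, p10, p14.
From p1 via λ: add p5, p6.
From p5 via λ: add p2.
No new states can be added; the closed set is {p1, p2, p4, p5, p6, p9, p10, p11, p12, p14}.

{p1, p2, p4, p5, p6, p9, p10, p11, p12, p14}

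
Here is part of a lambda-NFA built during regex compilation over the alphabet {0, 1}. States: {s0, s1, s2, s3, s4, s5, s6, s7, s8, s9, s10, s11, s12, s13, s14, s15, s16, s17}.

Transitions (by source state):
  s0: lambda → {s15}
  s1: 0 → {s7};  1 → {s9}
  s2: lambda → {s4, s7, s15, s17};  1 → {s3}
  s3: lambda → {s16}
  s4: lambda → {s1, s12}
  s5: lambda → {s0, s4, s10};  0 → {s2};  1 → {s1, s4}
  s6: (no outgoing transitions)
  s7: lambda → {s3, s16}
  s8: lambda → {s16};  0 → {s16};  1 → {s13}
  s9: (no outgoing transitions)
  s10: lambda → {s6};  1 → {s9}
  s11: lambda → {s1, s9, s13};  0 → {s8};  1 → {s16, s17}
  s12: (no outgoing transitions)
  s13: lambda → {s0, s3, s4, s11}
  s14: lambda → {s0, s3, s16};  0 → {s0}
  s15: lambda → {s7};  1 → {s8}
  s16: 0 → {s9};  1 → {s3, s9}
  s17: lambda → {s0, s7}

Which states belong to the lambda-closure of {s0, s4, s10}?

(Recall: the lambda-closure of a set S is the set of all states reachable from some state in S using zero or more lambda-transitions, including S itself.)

Start with {s0, s4, s10}.
From s0 via lambda: add s15.
From s4 via lambda: add s1, s12.
From s10 via lambda: add s6.
From s15 via lambda: add s7.
From s7 via lambda: add s3, s16.
No new states can be added; the closed set is {s0, s1, s3, s4, s6, s7, s10, s12, s15, s16}.

{s0, s1, s3, s4, s6, s7, s10, s12, s15, s16}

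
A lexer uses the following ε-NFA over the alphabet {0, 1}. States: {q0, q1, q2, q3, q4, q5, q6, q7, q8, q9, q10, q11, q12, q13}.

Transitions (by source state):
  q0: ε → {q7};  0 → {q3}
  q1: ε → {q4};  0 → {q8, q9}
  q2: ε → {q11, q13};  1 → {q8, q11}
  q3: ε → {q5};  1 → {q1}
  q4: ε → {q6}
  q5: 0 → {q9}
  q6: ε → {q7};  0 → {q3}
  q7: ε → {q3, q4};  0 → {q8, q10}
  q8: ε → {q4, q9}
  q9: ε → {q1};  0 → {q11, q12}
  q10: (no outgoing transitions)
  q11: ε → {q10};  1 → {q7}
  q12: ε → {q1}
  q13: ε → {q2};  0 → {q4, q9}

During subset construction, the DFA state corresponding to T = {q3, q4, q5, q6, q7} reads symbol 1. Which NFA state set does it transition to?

{q1, q3, q4, q5, q6, q7}

q3 on 1 → {q1}.
No 1-transition from q4, q5, q6, q7.
Union after reading 1: {q1}.
Now take the ε-closure:
From q1 via ε: add q4.
From q4 via ε: add q6.
From q6 via ε: add q7.
From q7 via ε: add q3.
From q3 via ε: add q5.
No new states can be added; the closed set is {q1, q3, q4, q5, q6, q7}.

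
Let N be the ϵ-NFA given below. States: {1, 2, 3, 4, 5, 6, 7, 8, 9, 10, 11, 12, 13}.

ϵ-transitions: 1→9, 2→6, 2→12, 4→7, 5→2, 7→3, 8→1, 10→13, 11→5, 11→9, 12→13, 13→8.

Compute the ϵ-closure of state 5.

{1, 2, 5, 6, 8, 9, 12, 13}

Start with {5}.
From 5 via ϵ: add 2.
From 2 via ϵ: add 6, 12.
From 12 via ϵ: add 13.
From 13 via ϵ: add 8.
From 8 via ϵ: add 1.
From 1 via ϵ: add 9.
No new states can be added; the closed set is {1, 2, 5, 6, 8, 9, 12, 13}.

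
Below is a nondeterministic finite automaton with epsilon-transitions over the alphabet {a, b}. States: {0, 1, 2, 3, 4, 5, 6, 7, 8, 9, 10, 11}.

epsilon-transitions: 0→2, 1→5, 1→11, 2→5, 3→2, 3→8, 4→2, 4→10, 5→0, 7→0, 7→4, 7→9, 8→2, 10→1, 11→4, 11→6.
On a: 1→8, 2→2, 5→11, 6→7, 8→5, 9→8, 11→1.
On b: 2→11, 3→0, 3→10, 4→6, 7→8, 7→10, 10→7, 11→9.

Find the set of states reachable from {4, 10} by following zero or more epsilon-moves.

Start with {4, 10}.
From 4 via epsilon: add 2.
From 10 via epsilon: add 1.
From 1 via epsilon: add 5, 11.
From 5 via epsilon: add 0.
From 11 via epsilon: add 6.
No new states can be added; the closed set is {0, 1, 2, 4, 5, 6, 10, 11}.

{0, 1, 2, 4, 5, 6, 10, 11}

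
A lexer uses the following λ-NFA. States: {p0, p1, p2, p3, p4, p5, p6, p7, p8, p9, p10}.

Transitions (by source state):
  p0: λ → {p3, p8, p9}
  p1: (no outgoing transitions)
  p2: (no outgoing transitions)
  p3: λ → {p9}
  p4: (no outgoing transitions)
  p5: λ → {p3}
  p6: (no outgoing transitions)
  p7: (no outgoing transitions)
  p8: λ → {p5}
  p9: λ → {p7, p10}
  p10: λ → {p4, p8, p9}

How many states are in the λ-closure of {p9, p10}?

7

Start with {p9, p10}.
From p9 via λ: add p7.
From p10 via λ: add p4, p8.
From p8 via λ: add p5.
From p5 via λ: add p3.
λ-closure = {p3, p4, p5, p7, p8, p9, p10}, which has 7 states.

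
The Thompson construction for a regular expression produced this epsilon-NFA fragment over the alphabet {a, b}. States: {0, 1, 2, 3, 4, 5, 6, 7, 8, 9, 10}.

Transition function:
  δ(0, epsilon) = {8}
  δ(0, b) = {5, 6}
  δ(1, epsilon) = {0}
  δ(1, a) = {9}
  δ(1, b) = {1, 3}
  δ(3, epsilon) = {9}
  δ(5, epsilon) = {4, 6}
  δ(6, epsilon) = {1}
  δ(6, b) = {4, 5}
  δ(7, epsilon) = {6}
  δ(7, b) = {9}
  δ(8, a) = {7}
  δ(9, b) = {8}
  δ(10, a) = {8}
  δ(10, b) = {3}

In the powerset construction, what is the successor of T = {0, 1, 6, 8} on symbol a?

{0, 1, 6, 7, 8, 9}

1 on a → {9}.
8 on a → {7}.
No a-transition from 0, 6.
Union after reading a: {7, 9}.
Now take the epsilon-closure:
From 7 via epsilon: add 6.
From 6 via epsilon: add 1.
From 1 via epsilon: add 0.
From 0 via epsilon: add 8.
No new states can be added; the closed set is {0, 1, 6, 7, 8, 9}.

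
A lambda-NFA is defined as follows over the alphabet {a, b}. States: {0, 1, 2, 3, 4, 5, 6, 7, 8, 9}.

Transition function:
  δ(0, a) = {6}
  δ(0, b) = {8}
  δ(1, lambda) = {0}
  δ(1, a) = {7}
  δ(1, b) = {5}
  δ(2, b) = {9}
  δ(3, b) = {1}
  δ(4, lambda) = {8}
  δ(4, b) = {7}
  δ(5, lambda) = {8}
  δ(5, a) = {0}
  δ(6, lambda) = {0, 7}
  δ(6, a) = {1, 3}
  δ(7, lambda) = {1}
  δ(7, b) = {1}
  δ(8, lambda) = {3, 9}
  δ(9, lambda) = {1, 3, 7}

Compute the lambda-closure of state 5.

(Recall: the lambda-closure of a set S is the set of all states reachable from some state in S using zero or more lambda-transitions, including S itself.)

Start with {5}.
From 5 via lambda: add 8.
From 8 via lambda: add 3, 9.
From 9 via lambda: add 1, 7.
From 1 via lambda: add 0.
No new states can be added; the closed set is {0, 1, 3, 5, 7, 8, 9}.

{0, 1, 3, 5, 7, 8, 9}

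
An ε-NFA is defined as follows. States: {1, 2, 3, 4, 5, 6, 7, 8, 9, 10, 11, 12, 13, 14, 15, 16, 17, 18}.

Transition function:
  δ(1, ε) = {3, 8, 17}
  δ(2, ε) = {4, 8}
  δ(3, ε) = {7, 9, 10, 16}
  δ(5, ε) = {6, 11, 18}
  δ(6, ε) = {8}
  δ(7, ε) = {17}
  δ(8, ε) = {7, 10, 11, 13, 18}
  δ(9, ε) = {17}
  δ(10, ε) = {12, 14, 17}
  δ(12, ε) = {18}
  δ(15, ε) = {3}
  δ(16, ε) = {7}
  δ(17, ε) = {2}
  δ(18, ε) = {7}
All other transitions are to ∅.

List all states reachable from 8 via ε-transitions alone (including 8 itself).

{2, 4, 7, 8, 10, 11, 12, 13, 14, 17, 18}

Start with {8}.
From 8 via ε: add 7, 10, 11, 13, 18.
From 7 via ε: add 17.
From 10 via ε: add 12, 14.
From 17 via ε: add 2.
From 2 via ε: add 4.
No new states can be added; the closed set is {2, 4, 7, 8, 10, 11, 12, 13, 14, 17, 18}.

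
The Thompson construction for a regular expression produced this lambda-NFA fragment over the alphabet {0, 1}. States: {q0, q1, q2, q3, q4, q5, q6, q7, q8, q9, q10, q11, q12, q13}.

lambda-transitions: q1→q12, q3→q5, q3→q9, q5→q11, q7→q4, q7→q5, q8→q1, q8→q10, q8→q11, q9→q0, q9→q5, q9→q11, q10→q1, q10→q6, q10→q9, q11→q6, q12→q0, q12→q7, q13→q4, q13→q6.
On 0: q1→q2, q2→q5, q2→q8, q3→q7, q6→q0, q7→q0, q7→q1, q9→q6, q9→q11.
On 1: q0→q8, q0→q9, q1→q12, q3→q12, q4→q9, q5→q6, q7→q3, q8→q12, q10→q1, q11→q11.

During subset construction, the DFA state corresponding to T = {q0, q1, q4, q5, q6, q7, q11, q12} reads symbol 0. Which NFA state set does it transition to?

{q0, q1, q2, q4, q5, q6, q7, q11, q12}

q1 on 0 → {q2}.
q6 on 0 → {q0}.
q7 on 0 → {q0, q1}.
No 0-transition from q0, q4, q5, q11, q12.
Union after reading 0: {q0, q1, q2}.
Now take the lambda-closure:
From q1 via lambda: add q12.
From q12 via lambda: add q7.
From q7 via lambda: add q4, q5.
From q5 via lambda: add q11.
From q11 via lambda: add q6.
No new states can be added; the closed set is {q0, q1, q2, q4, q5, q6, q7, q11, q12}.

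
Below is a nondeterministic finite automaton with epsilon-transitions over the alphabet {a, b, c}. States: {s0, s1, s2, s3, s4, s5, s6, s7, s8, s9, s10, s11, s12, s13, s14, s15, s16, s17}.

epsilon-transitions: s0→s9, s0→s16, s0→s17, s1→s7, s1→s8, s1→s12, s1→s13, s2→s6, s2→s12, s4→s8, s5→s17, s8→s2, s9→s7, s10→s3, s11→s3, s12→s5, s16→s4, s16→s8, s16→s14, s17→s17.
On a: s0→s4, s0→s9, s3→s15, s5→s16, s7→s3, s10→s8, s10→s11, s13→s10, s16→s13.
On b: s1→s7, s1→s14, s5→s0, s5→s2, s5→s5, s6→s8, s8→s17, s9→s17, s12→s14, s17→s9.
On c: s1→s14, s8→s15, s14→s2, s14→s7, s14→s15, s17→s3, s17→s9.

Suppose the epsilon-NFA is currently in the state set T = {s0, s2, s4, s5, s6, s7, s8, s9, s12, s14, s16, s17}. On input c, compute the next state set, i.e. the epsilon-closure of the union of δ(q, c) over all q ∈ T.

{s2, s3, s5, s6, s7, s9, s12, s15, s17}

s8 on c → {s15}.
s14 on c → {s2, s7, s15}.
s17 on c → {s3, s9}.
No c-transition from s0, s2, s4, s5, s6, s7, s9, s12, s16.
Union after reading c: {s2, s3, s7, s9, s15}.
Now take the epsilon-closure:
From s2 via epsilon: add s6, s12.
From s12 via epsilon: add s5.
From s5 via epsilon: add s17.
No new states can be added; the closed set is {s2, s3, s5, s6, s7, s9, s12, s15, s17}.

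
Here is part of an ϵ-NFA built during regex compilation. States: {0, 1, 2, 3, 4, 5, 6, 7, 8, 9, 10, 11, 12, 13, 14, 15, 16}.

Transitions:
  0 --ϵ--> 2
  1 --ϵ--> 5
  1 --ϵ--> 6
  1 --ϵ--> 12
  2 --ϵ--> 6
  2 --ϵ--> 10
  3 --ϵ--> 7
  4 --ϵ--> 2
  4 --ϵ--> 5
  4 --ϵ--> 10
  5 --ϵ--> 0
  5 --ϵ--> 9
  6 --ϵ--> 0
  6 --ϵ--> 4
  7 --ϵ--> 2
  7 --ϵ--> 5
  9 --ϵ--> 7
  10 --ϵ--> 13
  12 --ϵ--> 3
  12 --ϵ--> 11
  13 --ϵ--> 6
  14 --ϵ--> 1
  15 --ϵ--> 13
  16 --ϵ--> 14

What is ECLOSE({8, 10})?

{0, 2, 4, 5, 6, 7, 8, 9, 10, 13}

Start with {8, 10}.
From 10 via ϵ: add 13.
From 13 via ϵ: add 6.
From 6 via ϵ: add 0, 4.
From 0 via ϵ: add 2.
From 4 via ϵ: add 5.
From 5 via ϵ: add 9.
From 9 via ϵ: add 7.
No new states can be added; the closed set is {0, 2, 4, 5, 6, 7, 8, 9, 10, 13}.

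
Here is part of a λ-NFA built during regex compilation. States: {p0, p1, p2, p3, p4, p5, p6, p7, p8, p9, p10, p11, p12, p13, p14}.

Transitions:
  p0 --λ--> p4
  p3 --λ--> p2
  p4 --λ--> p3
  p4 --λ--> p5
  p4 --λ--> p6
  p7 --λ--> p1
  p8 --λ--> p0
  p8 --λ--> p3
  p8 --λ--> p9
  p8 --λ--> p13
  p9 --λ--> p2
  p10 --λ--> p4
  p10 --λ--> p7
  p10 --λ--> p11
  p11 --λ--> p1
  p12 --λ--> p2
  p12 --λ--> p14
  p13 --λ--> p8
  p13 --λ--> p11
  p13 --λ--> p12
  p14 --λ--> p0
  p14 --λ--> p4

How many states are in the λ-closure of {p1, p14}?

Start with {p1, p14}.
From p14 via λ: add p0, p4.
From p4 via λ: add p3, p5, p6.
From p3 via λ: add p2.
λ-closure = {p0, p1, p2, p3, p4, p5, p6, p14}, which has 8 states.

8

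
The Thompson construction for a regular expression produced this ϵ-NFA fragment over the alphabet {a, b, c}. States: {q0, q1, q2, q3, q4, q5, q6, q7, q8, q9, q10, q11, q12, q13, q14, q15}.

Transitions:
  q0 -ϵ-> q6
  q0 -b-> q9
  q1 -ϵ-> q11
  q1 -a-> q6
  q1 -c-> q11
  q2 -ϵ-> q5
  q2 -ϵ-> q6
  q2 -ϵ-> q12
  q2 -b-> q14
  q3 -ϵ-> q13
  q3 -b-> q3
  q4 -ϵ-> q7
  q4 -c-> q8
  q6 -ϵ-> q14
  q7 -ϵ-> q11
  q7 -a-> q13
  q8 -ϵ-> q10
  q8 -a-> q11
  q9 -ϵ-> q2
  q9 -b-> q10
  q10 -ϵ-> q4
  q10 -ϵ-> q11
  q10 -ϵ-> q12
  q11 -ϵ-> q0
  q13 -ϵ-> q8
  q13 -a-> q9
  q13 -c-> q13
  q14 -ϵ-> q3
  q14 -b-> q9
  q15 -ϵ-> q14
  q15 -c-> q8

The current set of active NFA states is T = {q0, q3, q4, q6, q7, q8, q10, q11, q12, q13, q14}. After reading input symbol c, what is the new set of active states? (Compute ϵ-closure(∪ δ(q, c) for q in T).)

q4 on c → {q8}.
q13 on c → {q13}.
No c-transition from q0, q3, q6, q7, q8, q10, q11, q12, q14.
Union after reading c: {q8, q13}.
Now take the ϵ-closure:
From q8 via ϵ: add q10.
From q10 via ϵ: add q4, q11, q12.
From q4 via ϵ: add q7.
From q11 via ϵ: add q0.
From q0 via ϵ: add q6.
From q6 via ϵ: add q14.
From q14 via ϵ: add q3.
No new states can be added; the closed set is {q0, q3, q4, q6, q7, q8, q10, q11, q12, q13, q14}.

{q0, q3, q4, q6, q7, q8, q10, q11, q12, q13, q14}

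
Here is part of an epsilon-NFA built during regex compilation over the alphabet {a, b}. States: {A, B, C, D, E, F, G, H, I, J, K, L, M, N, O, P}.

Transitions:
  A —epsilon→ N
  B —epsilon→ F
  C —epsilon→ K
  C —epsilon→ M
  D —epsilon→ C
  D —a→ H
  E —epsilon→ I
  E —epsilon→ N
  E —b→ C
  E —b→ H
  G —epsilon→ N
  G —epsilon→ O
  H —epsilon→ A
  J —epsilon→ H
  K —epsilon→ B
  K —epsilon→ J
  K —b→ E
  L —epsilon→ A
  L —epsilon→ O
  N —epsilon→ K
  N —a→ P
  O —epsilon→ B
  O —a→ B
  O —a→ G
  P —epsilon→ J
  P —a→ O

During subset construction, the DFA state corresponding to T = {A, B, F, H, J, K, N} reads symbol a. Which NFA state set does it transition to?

N on a → {P}.
No a-transition from A, B, F, H, J, K.
Union after reading a: {P}.
Now take the epsilon-closure:
From P via epsilon: add J.
From J via epsilon: add H.
From H via epsilon: add A.
From A via epsilon: add N.
From N via epsilon: add K.
From K via epsilon: add B.
From B via epsilon: add F.
No new states can be added; the closed set is {A, B, F, H, J, K, N, P}.

{A, B, F, H, J, K, N, P}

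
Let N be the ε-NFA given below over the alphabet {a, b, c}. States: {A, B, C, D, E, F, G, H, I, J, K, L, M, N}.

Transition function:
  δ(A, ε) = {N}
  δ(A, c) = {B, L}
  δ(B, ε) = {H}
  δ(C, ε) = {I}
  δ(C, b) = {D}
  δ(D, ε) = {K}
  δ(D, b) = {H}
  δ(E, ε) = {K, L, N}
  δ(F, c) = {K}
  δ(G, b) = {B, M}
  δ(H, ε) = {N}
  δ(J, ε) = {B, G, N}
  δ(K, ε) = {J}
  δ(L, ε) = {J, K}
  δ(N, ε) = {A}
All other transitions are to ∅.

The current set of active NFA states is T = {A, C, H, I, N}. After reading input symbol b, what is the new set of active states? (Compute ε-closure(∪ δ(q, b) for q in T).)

C on b → {D}.
No b-transition from A, H, I, N.
Union after reading b: {D}.
Now take the ε-closure:
From D via ε: add K.
From K via ε: add J.
From J via ε: add B, G, N.
From B via ε: add H.
From N via ε: add A.
No new states can be added; the closed set is {A, B, D, G, H, J, K, N}.

{A, B, D, G, H, J, K, N}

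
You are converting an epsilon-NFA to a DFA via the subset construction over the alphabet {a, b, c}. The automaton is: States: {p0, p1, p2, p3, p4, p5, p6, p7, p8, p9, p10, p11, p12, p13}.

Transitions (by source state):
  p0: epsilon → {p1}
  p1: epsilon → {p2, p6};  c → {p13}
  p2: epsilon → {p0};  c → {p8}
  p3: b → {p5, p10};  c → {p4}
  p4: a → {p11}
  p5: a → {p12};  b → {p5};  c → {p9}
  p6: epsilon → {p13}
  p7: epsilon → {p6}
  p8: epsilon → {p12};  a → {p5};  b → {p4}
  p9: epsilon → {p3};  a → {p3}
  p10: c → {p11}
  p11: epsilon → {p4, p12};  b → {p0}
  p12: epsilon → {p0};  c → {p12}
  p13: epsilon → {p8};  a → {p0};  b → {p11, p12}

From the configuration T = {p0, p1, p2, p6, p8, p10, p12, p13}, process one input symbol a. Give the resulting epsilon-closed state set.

{p0, p1, p2, p5, p6, p8, p12, p13}

p8 on a → {p5}.
p13 on a → {p0}.
No a-transition from p0, p1, p2, p6, p10, p12.
Union after reading a: {p0, p5}.
Now take the epsilon-closure:
From p0 via epsilon: add p1.
From p1 via epsilon: add p2, p6.
From p6 via epsilon: add p13.
From p13 via epsilon: add p8.
From p8 via epsilon: add p12.
No new states can be added; the closed set is {p0, p1, p2, p5, p6, p8, p12, p13}.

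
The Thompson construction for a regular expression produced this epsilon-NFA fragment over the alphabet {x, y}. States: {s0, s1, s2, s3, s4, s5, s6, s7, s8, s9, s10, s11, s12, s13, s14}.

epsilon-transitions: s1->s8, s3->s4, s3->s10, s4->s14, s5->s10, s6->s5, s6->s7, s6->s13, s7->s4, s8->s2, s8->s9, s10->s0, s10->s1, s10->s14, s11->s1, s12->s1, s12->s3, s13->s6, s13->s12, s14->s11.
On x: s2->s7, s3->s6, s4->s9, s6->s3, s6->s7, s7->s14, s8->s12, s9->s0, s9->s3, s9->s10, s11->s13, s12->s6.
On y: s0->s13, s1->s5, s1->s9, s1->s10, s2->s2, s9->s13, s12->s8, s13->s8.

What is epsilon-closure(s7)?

{s1, s2, s4, s7, s8, s9, s11, s14}

Start with {s7}.
From s7 via epsilon: add s4.
From s4 via epsilon: add s14.
From s14 via epsilon: add s11.
From s11 via epsilon: add s1.
From s1 via epsilon: add s8.
From s8 via epsilon: add s2, s9.
No new states can be added; the closed set is {s1, s2, s4, s7, s8, s9, s11, s14}.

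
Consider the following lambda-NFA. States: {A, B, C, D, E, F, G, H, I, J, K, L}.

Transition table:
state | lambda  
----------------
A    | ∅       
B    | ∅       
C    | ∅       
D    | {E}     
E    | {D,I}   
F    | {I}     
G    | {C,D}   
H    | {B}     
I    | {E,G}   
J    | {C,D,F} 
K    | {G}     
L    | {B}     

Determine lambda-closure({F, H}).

Start with {F, H}.
From F via lambda: add I.
From H via lambda: add B.
From I via lambda: add E, G.
From E via lambda: add D.
From G via lambda: add C.
No new states can be added; the closed set is {B, C, D, E, F, G, H, I}.

{B, C, D, E, F, G, H, I}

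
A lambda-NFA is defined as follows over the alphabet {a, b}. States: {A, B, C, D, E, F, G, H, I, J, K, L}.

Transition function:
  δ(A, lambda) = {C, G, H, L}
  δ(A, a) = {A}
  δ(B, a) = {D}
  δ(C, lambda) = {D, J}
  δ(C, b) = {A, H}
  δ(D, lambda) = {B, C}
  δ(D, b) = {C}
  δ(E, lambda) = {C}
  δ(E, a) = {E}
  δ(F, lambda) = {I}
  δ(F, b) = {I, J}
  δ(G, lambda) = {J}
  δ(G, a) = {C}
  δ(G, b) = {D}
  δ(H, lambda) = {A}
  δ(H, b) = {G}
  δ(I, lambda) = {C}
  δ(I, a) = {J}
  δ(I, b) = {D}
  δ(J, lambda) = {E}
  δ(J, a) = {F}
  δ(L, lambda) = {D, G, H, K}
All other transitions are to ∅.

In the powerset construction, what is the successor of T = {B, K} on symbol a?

{B, C, D, E, J}

B on a → {D}.
No a-transition from K.
Union after reading a: {D}.
Now take the lambda-closure:
From D via lambda: add B, C.
From C via lambda: add J.
From J via lambda: add E.
No new states can be added; the closed set is {B, C, D, E, J}.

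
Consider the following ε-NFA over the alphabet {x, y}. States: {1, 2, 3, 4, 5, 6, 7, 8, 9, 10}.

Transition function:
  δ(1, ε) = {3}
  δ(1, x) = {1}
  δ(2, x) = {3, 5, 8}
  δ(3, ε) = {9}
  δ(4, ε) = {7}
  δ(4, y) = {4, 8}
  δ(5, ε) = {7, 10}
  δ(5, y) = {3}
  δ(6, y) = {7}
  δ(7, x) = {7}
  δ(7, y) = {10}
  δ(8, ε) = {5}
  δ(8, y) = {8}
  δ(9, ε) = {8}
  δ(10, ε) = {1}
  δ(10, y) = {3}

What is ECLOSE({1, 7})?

{1, 3, 5, 7, 8, 9, 10}

Start with {1, 7}.
From 1 via ε: add 3.
From 3 via ε: add 9.
From 9 via ε: add 8.
From 8 via ε: add 5.
From 5 via ε: add 10.
No new states can be added; the closed set is {1, 3, 5, 7, 8, 9, 10}.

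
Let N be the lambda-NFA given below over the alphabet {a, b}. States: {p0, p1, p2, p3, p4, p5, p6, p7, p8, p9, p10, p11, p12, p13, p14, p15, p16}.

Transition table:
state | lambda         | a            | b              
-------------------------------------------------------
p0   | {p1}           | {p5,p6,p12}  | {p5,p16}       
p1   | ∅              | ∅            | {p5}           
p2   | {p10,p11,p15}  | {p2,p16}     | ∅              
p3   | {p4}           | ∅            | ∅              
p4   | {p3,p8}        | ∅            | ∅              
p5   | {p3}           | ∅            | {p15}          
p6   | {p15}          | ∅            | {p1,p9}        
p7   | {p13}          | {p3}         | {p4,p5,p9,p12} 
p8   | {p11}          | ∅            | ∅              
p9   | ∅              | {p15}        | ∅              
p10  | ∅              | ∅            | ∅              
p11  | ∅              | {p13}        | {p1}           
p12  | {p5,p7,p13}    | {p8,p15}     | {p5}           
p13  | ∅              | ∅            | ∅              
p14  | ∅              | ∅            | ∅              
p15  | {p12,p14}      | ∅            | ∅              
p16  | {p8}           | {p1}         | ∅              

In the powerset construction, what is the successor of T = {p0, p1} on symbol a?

{p3, p4, p5, p6, p7, p8, p11, p12, p13, p14, p15}

p0 on a → {p5, p6, p12}.
No a-transition from p1.
Union after reading a: {p5, p6, p12}.
Now take the lambda-closure:
From p5 via lambda: add p3.
From p6 via lambda: add p15.
From p12 via lambda: add p7, p13.
From p3 via lambda: add p4.
From p15 via lambda: add p14.
From p4 via lambda: add p8.
From p8 via lambda: add p11.
No new states can be added; the closed set is {p3, p4, p5, p6, p7, p8, p11, p12, p13, p14, p15}.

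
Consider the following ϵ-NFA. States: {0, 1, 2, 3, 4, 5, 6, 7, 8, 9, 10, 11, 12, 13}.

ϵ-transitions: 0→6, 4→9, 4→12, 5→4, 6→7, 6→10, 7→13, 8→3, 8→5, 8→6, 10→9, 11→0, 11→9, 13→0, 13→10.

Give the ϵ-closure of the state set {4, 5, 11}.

{0, 4, 5, 6, 7, 9, 10, 11, 12, 13}

Start with {4, 5, 11}.
From 4 via ϵ: add 9, 12.
From 11 via ϵ: add 0.
From 0 via ϵ: add 6.
From 6 via ϵ: add 7, 10.
From 7 via ϵ: add 13.
No new states can be added; the closed set is {0, 4, 5, 6, 7, 9, 10, 11, 12, 13}.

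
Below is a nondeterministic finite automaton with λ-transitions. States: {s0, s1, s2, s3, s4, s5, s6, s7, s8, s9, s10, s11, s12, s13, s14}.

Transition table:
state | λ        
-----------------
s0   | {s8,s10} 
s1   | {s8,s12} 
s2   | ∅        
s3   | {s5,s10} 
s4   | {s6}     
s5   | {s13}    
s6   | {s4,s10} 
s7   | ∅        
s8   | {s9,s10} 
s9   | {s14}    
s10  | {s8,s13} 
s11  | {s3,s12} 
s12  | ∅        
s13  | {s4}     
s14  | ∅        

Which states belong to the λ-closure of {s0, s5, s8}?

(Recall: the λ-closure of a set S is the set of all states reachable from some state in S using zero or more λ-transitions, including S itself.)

{s0, s4, s5, s6, s8, s9, s10, s13, s14}

Start with {s0, s5, s8}.
From s0 via λ: add s10.
From s5 via λ: add s13.
From s8 via λ: add s9.
From s9 via λ: add s14.
From s13 via λ: add s4.
From s4 via λ: add s6.
No new states can be added; the closed set is {s0, s4, s5, s6, s8, s9, s10, s13, s14}.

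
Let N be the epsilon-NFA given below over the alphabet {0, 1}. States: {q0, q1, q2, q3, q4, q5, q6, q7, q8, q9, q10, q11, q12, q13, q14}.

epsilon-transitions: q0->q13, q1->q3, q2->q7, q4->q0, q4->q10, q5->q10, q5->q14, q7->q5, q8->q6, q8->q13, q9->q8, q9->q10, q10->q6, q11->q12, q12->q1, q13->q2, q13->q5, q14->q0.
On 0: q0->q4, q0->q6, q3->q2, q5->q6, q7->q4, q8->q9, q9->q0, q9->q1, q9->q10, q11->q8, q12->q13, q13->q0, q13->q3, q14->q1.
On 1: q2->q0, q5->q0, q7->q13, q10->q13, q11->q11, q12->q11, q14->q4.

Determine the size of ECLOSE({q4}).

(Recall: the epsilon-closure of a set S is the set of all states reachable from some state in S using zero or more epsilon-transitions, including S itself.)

9

Start with {q4}.
From q4 via epsilon: add q0, q10.
From q0 via epsilon: add q13.
From q10 via epsilon: add q6.
From q13 via epsilon: add q2, q5.
From q2 via epsilon: add q7.
From q5 via epsilon: add q14.
epsilon-closure = {q0, q2, q4, q5, q6, q7, q10, q13, q14}, which has 9 states.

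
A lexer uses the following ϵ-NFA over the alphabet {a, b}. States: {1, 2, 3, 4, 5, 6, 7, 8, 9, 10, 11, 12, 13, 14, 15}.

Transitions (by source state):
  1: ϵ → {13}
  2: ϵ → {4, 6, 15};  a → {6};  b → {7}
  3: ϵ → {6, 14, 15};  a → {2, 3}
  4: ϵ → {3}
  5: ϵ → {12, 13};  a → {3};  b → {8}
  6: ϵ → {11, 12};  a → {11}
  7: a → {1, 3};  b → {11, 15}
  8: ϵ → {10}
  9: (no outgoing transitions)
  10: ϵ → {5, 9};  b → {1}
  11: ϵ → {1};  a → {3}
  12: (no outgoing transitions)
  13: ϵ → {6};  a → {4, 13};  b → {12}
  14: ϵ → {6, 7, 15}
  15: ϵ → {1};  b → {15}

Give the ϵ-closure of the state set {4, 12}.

{1, 3, 4, 6, 7, 11, 12, 13, 14, 15}

Start with {4, 12}.
From 4 via ϵ: add 3.
From 3 via ϵ: add 6, 14, 15.
From 6 via ϵ: add 11.
From 14 via ϵ: add 7.
From 15 via ϵ: add 1.
From 1 via ϵ: add 13.
No new states can be added; the closed set is {1, 3, 4, 6, 7, 11, 12, 13, 14, 15}.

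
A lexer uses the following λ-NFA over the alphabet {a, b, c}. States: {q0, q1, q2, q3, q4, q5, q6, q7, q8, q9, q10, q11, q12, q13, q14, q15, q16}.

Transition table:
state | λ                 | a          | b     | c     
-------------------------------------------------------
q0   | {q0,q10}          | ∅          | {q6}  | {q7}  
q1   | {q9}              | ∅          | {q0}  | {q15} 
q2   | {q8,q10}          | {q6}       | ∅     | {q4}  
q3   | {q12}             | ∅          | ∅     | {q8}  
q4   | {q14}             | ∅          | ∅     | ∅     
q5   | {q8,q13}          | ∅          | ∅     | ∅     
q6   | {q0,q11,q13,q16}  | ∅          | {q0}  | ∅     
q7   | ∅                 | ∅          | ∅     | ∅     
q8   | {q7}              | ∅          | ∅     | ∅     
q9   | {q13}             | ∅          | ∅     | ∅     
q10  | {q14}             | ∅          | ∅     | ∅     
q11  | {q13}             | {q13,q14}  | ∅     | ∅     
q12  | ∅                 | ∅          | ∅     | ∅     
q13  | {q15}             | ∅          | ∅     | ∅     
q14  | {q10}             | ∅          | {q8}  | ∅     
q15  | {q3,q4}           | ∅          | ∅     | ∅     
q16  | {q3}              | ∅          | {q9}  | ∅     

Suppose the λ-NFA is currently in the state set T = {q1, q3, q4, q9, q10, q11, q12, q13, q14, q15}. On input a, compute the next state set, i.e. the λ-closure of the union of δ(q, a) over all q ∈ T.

{q3, q4, q10, q12, q13, q14, q15}

q11 on a → {q13, q14}.
No a-transition from q1, q3, q4, q9, q10, q12, q13, q14, q15.
Union after reading a: {q13, q14}.
Now take the λ-closure:
From q13 via λ: add q15.
From q14 via λ: add q10.
From q15 via λ: add q3, q4.
From q3 via λ: add q12.
No new states can be added; the closed set is {q3, q4, q10, q12, q13, q14, q15}.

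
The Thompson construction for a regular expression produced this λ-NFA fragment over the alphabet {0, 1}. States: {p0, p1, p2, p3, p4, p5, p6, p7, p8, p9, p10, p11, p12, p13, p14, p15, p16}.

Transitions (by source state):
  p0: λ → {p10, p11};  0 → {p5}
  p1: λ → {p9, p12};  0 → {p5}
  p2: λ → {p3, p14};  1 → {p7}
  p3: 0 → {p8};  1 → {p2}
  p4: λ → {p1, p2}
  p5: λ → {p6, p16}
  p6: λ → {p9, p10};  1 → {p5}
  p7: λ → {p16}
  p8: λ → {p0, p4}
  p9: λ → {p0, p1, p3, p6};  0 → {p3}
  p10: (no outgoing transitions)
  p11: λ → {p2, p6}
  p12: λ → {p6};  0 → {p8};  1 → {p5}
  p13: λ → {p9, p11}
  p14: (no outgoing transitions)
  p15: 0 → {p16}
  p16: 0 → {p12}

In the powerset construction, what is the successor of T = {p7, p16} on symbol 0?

{p0, p1, p2, p3, p6, p9, p10, p11, p12, p14}

p16 on 0 → {p12}.
No 0-transition from p7.
Union after reading 0: {p12}.
Now take the λ-closure:
From p12 via λ: add p6.
From p6 via λ: add p9, p10.
From p9 via λ: add p0, p1, p3.
From p0 via λ: add p11.
From p11 via λ: add p2.
From p2 via λ: add p14.
No new states can be added; the closed set is {p0, p1, p2, p3, p6, p9, p10, p11, p12, p14}.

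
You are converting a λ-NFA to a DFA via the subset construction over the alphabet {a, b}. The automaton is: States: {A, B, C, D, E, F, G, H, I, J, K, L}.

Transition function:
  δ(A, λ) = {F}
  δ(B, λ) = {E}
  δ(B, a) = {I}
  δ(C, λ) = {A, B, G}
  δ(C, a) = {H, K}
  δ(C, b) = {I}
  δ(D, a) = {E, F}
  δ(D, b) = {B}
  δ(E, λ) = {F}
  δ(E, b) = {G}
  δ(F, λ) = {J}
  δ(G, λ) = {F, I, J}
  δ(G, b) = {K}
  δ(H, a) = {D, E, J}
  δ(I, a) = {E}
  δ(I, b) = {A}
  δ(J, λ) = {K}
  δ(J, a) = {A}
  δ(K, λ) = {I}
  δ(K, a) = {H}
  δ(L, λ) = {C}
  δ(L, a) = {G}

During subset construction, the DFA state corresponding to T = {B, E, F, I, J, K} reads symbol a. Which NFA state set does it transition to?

{A, E, F, H, I, J, K}

B on a → {I}.
I on a → {E}.
J on a → {A}.
K on a → {H}.
No a-transition from E, F.
Union after reading a: {A, E, H, I}.
Now take the λ-closure:
From A via λ: add F.
From F via λ: add J.
From J via λ: add K.
No new states can be added; the closed set is {A, E, F, H, I, J, K}.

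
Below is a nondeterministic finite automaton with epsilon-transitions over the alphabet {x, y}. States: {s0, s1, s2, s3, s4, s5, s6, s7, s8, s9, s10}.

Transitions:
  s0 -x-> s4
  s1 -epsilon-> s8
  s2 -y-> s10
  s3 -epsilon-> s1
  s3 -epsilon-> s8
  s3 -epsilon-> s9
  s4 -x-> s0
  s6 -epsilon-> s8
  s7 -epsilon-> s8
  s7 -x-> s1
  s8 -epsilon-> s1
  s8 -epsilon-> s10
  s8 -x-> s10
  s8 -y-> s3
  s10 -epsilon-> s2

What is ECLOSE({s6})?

{s1, s2, s6, s8, s10}

Start with {s6}.
From s6 via epsilon: add s8.
From s8 via epsilon: add s1, s10.
From s10 via epsilon: add s2.
No new states can be added; the closed set is {s1, s2, s6, s8, s10}.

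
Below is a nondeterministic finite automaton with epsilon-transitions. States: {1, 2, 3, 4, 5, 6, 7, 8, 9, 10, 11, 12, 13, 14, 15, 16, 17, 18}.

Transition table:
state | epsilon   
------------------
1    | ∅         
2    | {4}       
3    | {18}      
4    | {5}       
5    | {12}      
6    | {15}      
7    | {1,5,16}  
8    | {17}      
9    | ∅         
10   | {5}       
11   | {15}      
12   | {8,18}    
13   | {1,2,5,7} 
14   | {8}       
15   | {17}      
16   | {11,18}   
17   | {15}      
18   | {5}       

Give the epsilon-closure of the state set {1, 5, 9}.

{1, 5, 8, 9, 12, 15, 17, 18}

Start with {1, 5, 9}.
From 5 via epsilon: add 12.
From 12 via epsilon: add 8, 18.
From 8 via epsilon: add 17.
From 17 via epsilon: add 15.
No new states can be added; the closed set is {1, 5, 8, 9, 12, 15, 17, 18}.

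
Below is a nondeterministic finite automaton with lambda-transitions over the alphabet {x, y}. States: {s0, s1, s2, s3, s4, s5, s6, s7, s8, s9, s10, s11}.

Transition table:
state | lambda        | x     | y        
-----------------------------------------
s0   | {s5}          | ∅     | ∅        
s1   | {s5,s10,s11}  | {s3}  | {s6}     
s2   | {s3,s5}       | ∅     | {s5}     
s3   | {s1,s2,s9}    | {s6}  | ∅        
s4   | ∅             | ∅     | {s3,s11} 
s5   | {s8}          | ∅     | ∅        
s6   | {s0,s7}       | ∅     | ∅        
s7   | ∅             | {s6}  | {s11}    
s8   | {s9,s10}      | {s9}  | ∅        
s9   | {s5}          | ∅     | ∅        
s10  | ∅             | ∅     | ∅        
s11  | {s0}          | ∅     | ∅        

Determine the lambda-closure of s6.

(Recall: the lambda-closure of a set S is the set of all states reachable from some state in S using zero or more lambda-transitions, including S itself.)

{s0, s5, s6, s7, s8, s9, s10}

Start with {s6}.
From s6 via lambda: add s0, s7.
From s0 via lambda: add s5.
From s5 via lambda: add s8.
From s8 via lambda: add s9, s10.
No new states can be added; the closed set is {s0, s5, s6, s7, s8, s9, s10}.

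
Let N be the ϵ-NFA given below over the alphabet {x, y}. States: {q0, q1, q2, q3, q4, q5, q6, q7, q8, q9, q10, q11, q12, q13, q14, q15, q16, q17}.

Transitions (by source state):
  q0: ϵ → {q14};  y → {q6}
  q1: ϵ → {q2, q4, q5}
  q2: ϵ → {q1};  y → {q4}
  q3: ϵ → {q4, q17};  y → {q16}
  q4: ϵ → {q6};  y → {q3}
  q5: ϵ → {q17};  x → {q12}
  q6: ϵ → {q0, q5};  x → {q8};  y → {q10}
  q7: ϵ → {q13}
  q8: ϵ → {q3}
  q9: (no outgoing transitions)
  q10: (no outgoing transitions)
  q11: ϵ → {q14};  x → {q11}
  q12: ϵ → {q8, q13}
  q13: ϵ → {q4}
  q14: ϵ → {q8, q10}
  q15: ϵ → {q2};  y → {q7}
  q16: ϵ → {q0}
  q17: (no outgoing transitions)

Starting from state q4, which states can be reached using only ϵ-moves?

Start with {q4}.
From q4 via ϵ: add q6.
From q6 via ϵ: add q0, q5.
From q0 via ϵ: add q14.
From q5 via ϵ: add q17.
From q14 via ϵ: add q8, q10.
From q8 via ϵ: add q3.
No new states can be added; the closed set is {q0, q3, q4, q5, q6, q8, q10, q14, q17}.

{q0, q3, q4, q5, q6, q8, q10, q14, q17}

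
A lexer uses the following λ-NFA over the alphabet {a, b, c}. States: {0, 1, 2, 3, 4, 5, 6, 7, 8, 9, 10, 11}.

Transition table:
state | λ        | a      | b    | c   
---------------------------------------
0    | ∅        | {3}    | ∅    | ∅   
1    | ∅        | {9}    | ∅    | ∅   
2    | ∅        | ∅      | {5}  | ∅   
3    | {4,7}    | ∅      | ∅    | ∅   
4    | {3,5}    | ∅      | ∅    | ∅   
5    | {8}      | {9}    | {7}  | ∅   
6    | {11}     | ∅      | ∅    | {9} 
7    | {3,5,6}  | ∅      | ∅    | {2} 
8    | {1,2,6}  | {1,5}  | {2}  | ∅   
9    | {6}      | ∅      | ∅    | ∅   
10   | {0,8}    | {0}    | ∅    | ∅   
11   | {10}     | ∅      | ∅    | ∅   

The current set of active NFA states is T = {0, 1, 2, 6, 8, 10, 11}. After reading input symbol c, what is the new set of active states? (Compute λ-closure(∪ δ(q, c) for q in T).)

6 on c → {9}.
No c-transition from 0, 1, 2, 8, 10, 11.
Union after reading c: {9}.
Now take the λ-closure:
From 9 via λ: add 6.
From 6 via λ: add 11.
From 11 via λ: add 10.
From 10 via λ: add 0, 8.
From 8 via λ: add 1, 2.
No new states can be added; the closed set is {0, 1, 2, 6, 8, 9, 10, 11}.

{0, 1, 2, 6, 8, 9, 10, 11}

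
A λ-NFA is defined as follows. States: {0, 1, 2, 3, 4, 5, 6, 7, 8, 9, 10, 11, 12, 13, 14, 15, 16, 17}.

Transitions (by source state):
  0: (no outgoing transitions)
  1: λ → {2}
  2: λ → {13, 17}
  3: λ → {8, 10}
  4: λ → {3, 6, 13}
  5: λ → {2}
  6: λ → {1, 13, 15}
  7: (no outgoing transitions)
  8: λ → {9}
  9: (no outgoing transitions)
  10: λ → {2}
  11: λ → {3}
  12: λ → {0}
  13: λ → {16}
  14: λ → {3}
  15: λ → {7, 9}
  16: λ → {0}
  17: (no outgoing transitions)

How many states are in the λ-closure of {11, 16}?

10

Start with {11, 16}.
From 11 via λ: add 3.
From 16 via λ: add 0.
From 3 via λ: add 8, 10.
From 8 via λ: add 9.
From 10 via λ: add 2.
From 2 via λ: add 13, 17.
λ-closure = {0, 2, 3, 8, 9, 10, 11, 13, 16, 17}, which has 10 states.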